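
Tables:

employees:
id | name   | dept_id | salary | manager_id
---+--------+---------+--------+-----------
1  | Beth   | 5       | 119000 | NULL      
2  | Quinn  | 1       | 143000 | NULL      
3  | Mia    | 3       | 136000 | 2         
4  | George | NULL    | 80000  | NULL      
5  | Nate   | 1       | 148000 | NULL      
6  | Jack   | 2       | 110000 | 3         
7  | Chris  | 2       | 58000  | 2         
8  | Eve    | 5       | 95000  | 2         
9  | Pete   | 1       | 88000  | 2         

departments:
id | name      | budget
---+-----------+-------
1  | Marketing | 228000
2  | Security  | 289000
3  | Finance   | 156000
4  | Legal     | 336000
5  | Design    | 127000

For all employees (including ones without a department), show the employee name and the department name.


LEFT JOIN keeps every row from employees (the left table); where dept_id has no match in departments, the department columns become NULL. Walk through each employee:
  - employee 1 (Beth): dept_id=5 -> matches Design
  - employee 2 (Quinn): dept_id=1 -> matches Marketing
  - employee 3 (Mia): dept_id=3 -> matches Finance
  - employee 4 (George): dept_id=NULL, no match -> kept with NULL
  - employee 5 (Nate): dept_id=1 -> matches Marketing
  - employee 6 (Jack): dept_id=2 -> matches Security
  - employee 7 (Chris): dept_id=2 -> matches Security
  - employee 8 (Eve): dept_id=5 -> matches Design
  - employee 9 (Pete): dept_id=1 -> matches Marketing
All 9 rows appear; 1 has NULL department.

SQL:
SELECT a.name, b.name AS department
FROM employees a
LEFT JOIN departments b ON a.dept_id = b.id

Result:
name   | department
-------+-----------
Beth   | Design    
Quinn  | Marketing 
Mia    | Finance   
George | NULL      
Nate   | Marketing 
Jack   | Security  
Chris  | Security  
Eve    | Design    
Pete   | Marketing 


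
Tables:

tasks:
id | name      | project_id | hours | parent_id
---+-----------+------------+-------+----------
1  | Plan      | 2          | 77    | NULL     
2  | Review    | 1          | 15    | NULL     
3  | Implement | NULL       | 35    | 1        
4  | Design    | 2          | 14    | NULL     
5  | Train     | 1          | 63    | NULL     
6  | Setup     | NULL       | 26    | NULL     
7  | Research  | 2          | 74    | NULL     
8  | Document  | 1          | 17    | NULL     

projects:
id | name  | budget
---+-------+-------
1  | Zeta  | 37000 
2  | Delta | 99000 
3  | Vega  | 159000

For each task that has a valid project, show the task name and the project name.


INNER JOIN keeps only tasks rows whose project_id matches an id in projects. Walk through each task:
  - task 1 (Plan): project_id=2 -> matches Delta
  - task 2 (Review): project_id=1 -> matches Zeta
  - task 3 (Implement): project_id=NULL, no match -> dropped
  - task 4 (Design): project_id=2 -> matches Delta
  - task 5 (Train): project_id=1 -> matches Zeta
  - task 6 (Setup): project_id=NULL, no match -> dropped
  - task 7 (Research): project_id=2 -> matches Delta
  - task 8 (Document): project_id=1 -> matches Zeta
So 2 of 8 rows are dropped.

SQL:
SELECT a.name, b.name AS project
FROM tasks a
INNER JOIN projects b ON a.project_id = b.id

Result:
name     | project
---------+--------
Plan     | Delta  
Review   | Zeta   
Design   | Delta  
Train    | Zeta   
Research | Delta  
Document | Zeta   


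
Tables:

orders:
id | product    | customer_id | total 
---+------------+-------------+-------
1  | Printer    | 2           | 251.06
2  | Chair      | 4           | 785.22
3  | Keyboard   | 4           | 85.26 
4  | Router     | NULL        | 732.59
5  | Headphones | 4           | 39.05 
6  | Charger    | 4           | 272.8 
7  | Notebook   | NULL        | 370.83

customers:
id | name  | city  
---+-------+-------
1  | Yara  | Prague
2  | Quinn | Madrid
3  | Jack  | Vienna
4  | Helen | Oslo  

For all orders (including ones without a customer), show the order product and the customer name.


LEFT JOIN keeps every row from orders (the left table); where customer_id has no match in customers, the customer columns become NULL. Walk through each order:
  - order 1 (Printer): customer_id=2 -> matches Quinn
  - order 2 (Chair): customer_id=4 -> matches Helen
  - order 3 (Keyboard): customer_id=4 -> matches Helen
  - order 4 (Router): customer_id=NULL, no match -> kept with NULL
  - order 5 (Headphones): customer_id=4 -> matches Helen
  - order 6 (Charger): customer_id=4 -> matches Helen
  - order 7 (Notebook): customer_id=NULL, no match -> kept with NULL
All 7 rows appear; 2 have NULL customer.

SQL:
SELECT a.product, b.name AS customer
FROM orders a
LEFT JOIN customers b ON a.customer_id = b.id

Result:
product    | customer
-----------+---------
Printer    | Quinn   
Chair      | Helen   
Keyboard   | Helen   
Router     | NULL    
Headphones | Helen   
Charger    | Helen   
Notebook   | NULL    


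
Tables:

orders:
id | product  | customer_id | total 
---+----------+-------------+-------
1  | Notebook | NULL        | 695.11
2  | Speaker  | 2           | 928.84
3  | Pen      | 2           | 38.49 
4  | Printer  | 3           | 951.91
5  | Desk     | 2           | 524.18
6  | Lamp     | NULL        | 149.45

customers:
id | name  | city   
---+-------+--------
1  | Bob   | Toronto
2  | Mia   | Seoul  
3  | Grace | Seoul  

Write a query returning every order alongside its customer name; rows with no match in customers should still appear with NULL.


LEFT JOIN keeps every row from orders (the left table); where customer_id has no match in customers, the customer columns become NULL. Walk through each order:
  - order 1 (Notebook): customer_id=NULL, no match -> kept with NULL
  - order 2 (Speaker): customer_id=2 -> matches Mia
  - order 3 (Pen): customer_id=2 -> matches Mia
  - order 4 (Printer): customer_id=3 -> matches Grace
  - order 5 (Desk): customer_id=2 -> matches Mia
  - order 6 (Lamp): customer_id=NULL, no match -> kept with NULL
All 6 rows appear; 2 have NULL customer.

SQL:
SELECT a.product, b.name AS customer
FROM orders a
LEFT JOIN customers b ON a.customer_id = b.id

Result:
product  | customer
---------+---------
Notebook | NULL    
Speaker  | Mia     
Pen      | Mia     
Printer  | Grace   
Desk     | Mia     
Lamp     | NULL    


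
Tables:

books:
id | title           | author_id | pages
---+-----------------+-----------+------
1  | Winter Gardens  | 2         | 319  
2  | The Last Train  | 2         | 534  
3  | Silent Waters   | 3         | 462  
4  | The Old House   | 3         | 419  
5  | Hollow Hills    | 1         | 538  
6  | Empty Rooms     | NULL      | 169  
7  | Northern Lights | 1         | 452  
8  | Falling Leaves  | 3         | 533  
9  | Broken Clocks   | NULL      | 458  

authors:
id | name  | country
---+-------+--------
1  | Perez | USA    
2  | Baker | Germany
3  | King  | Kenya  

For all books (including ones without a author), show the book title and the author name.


LEFT JOIN keeps every row from books (the left table); where author_id has no match in authors, the author columns become NULL. Walk through each book:
  - book 1 (Winter Gardens): author_id=2 -> matches Baker
  - book 2 (The Last Train): author_id=2 -> matches Baker
  - book 3 (Silent Waters): author_id=3 -> matches King
  - book 4 (The Old House): author_id=3 -> matches King
  - book 5 (Hollow Hills): author_id=1 -> matches Perez
  - book 6 (Empty Rooms): author_id=NULL, no match -> kept with NULL
  - book 7 (Northern Lights): author_id=1 -> matches Perez
  - book 8 (Falling Leaves): author_id=3 -> matches King
  - book 9 (Broken Clocks): author_id=NULL, no match -> kept with NULL
All 9 rows appear; 2 have NULL author.

SQL:
SELECT a.title, b.name AS author
FROM books a
LEFT JOIN authors b ON a.author_id = b.id

Result:
title           | author
----------------+-------
Winter Gardens  | Baker 
The Last Train  | Baker 
Silent Waters   | King  
The Old House   | King  
Hollow Hills    | Perez 
Empty Rooms     | NULL  
Northern Lights | Perez 
Falling Leaves  | King  
Broken Clocks   | NULL  


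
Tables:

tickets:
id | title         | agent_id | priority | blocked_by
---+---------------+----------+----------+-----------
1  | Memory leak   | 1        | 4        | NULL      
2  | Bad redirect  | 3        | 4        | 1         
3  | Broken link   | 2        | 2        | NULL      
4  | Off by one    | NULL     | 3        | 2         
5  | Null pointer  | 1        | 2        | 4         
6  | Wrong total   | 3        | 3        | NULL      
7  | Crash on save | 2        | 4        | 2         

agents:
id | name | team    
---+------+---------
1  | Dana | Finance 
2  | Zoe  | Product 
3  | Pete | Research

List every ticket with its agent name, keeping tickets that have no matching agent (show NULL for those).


LEFT JOIN keeps every row from tickets (the left table); where agent_id has no match in agents, the agent columns become NULL. Walk through each ticket:
  - ticket 1 (Memory leak): agent_id=1 -> matches Dana
  - ticket 2 (Bad redirect): agent_id=3 -> matches Pete
  - ticket 3 (Broken link): agent_id=2 -> matches Zoe
  - ticket 4 (Off by one): agent_id=NULL, no match -> kept with NULL
  - ticket 5 (Null pointer): agent_id=1 -> matches Dana
  - ticket 6 (Wrong total): agent_id=3 -> matches Pete
  - ticket 7 (Crash on save): agent_id=2 -> matches Zoe
All 7 rows appear; 1 has NULL agent.

SQL:
SELECT a.title, b.name AS agent
FROM tickets a
LEFT JOIN agents b ON a.agent_id = b.id

Result:
title         | agent
--------------+------
Memory leak   | Dana 
Bad redirect  | Pete 
Broken link   | Zoe  
Off by one    | NULL 
Null pointer  | Dana 
Wrong total   | Pete 
Crash on save | Zoe  


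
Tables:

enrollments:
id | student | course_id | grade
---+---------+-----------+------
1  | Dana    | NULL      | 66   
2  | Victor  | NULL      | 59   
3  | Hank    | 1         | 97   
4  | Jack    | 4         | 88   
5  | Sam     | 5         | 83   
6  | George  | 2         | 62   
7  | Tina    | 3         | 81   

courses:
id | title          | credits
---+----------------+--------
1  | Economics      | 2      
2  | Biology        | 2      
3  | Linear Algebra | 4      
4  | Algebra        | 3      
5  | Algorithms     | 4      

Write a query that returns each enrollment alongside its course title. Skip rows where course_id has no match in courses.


INNER JOIN keeps only enrollments rows whose course_id matches an id in courses. Walk through each enrollment:
  - enrollment 1 (Dana): course_id=NULL, no match -> dropped
  - enrollment 2 (Victor): course_id=NULL, no match -> dropped
  - enrollment 3 (Hank): course_id=1 -> matches Economics
  - enrollment 4 (Jack): course_id=4 -> matches Algebra
  - enrollment 5 (Sam): course_id=5 -> matches Algorithms
  - enrollment 6 (George): course_id=2 -> matches Biology
  - enrollment 7 (Tina): course_id=3 -> matches Linear Algebra
So 2 of 7 rows are dropped.

SQL:
SELECT a.student, b.title AS course
FROM enrollments a
INNER JOIN courses b ON a.course_id = b.id

Result:
student | course        
--------+---------------
Hank    | Economics     
Jack    | Algebra       
Sam     | Algorithms    
George  | Biology       
Tina    | Linear Algebra


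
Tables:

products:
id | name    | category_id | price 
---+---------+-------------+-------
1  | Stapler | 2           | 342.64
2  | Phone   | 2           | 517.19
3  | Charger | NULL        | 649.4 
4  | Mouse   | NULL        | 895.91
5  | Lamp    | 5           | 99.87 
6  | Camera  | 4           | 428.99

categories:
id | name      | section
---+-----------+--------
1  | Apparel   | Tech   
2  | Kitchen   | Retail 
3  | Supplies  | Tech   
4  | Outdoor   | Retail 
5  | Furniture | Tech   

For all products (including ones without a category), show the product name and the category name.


LEFT JOIN keeps every row from products (the left table); where category_id has no match in categories, the category columns become NULL. Walk through each product:
  - product 1 (Stapler): category_id=2 -> matches Kitchen
  - product 2 (Phone): category_id=2 -> matches Kitchen
  - product 3 (Charger): category_id=NULL, no match -> kept with NULL
  - product 4 (Mouse): category_id=NULL, no match -> kept with NULL
  - product 5 (Lamp): category_id=5 -> matches Furniture
  - product 6 (Camera): category_id=4 -> matches Outdoor
All 6 rows appear; 2 have NULL category.

SQL:
SELECT a.name, b.name AS category
FROM products a
LEFT JOIN categories b ON a.category_id = b.id

Result:
name    | category 
--------+----------
Stapler | Kitchen  
Phone   | Kitchen  
Charger | NULL     
Mouse   | NULL     
Lamp    | Furniture
Camera  | Outdoor  


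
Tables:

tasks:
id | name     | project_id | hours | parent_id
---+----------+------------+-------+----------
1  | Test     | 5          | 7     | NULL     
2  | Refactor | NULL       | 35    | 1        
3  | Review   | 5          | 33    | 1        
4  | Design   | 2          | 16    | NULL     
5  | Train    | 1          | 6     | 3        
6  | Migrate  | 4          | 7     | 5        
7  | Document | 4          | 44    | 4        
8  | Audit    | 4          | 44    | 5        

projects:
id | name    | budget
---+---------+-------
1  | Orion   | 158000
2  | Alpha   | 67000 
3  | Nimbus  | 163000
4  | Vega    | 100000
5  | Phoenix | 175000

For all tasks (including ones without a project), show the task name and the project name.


LEFT JOIN keeps every row from tasks (the left table); where project_id has no match in projects, the project columns become NULL. Walk through each task:
  - task 1 (Test): project_id=5 -> matches Phoenix
  - task 2 (Refactor): project_id=NULL, no match -> kept with NULL
  - task 3 (Review): project_id=5 -> matches Phoenix
  - task 4 (Design): project_id=2 -> matches Alpha
  - task 5 (Train): project_id=1 -> matches Orion
  - task 6 (Migrate): project_id=4 -> matches Vega
  - task 7 (Document): project_id=4 -> matches Vega
  - task 8 (Audit): project_id=4 -> matches Vega
All 8 rows appear; 1 has NULL project.

SQL:
SELECT a.name, b.name AS project
FROM tasks a
LEFT JOIN projects b ON a.project_id = b.id

Result:
name     | project
---------+--------
Test     | Phoenix
Refactor | NULL   
Review   | Phoenix
Design   | Alpha  
Train    | Orion  
Migrate  | Vega   
Document | Vega   
Audit    | Vega   


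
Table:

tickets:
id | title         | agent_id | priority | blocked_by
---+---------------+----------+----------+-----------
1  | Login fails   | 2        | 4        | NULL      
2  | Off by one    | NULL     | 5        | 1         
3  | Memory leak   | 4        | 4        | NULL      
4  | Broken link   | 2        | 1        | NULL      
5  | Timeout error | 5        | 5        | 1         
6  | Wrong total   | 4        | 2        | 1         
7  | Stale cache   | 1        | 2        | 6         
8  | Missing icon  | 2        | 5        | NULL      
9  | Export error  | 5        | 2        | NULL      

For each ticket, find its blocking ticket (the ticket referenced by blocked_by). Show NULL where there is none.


This is a self-join: tickets is joined to a second copy of itself, matching each row's blocked_by to another row's id. Use LEFT JOIN so rows with blocked_by=NULL are kept.
  - ticket 1 (Login fails): blocked_by=NULL -> NULL
  - ticket 2 (Off by one): blocked_by=1 -> Login fails
  - ticket 3 (Memory leak): blocked_by=NULL -> NULL
  - ticket 4 (Broken link): blocked_by=NULL -> NULL
  - ticket 5 (Timeout error): blocked_by=1 -> Login fails
  - ticket 6 (Wrong total): blocked_by=1 -> Login fails
  - ticket 7 (Stale cache): blocked_by=6 -> Wrong total
  - ticket 8 (Missing icon): blocked_by=NULL -> NULL
  - ticket 9 (Export error): blocked_by=NULL -> NULL

SQL:
SELECT a.title AS item, b.title AS blocked_by
FROM tickets a
LEFT JOIN tickets b ON a.blocked_by = b.id

Result:
item          | blocked_by 
--------------+------------
Login fails   | NULL       
Off by one    | Login fails
Memory leak   | NULL       
Broken link   | NULL       
Timeout error | Login fails
Wrong total   | Login fails
Stale cache   | Wrong total
Missing icon  | NULL       
Export error  | NULL       


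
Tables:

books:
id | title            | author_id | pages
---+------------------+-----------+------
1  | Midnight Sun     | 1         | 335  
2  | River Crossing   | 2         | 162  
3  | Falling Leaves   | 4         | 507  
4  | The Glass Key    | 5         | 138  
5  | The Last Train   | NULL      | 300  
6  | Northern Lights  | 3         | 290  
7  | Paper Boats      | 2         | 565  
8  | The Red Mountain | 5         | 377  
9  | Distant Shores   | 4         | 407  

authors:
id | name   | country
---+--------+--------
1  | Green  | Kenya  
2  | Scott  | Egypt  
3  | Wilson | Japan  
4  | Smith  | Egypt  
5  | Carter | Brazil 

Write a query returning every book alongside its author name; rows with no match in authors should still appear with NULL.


LEFT JOIN keeps every row from books (the left table); where author_id has no match in authors, the author columns become NULL. Walk through each book:
  - book 1 (Midnight Sun): author_id=1 -> matches Green
  - book 2 (River Crossing): author_id=2 -> matches Scott
  - book 3 (Falling Leaves): author_id=4 -> matches Smith
  - book 4 (The Glass Key): author_id=5 -> matches Carter
  - book 5 (The Last Train): author_id=NULL, no match -> kept with NULL
  - book 6 (Northern Lights): author_id=3 -> matches Wilson
  - book 7 (Paper Boats): author_id=2 -> matches Scott
  - book 8 (The Red Mountain): author_id=5 -> matches Carter
  - book 9 (Distant Shores): author_id=4 -> matches Smith
All 9 rows appear; 1 has NULL author.

SQL:
SELECT a.title, b.name AS author
FROM books a
LEFT JOIN authors b ON a.author_id = b.id

Result:
title            | author
-----------------+-------
Midnight Sun     | Green 
River Crossing   | Scott 
Falling Leaves   | Smith 
The Glass Key    | Carter
The Last Train   | NULL  
Northern Lights  | Wilson
Paper Boats      | Scott 
The Red Mountain | Carter
Distant Shores   | Smith 


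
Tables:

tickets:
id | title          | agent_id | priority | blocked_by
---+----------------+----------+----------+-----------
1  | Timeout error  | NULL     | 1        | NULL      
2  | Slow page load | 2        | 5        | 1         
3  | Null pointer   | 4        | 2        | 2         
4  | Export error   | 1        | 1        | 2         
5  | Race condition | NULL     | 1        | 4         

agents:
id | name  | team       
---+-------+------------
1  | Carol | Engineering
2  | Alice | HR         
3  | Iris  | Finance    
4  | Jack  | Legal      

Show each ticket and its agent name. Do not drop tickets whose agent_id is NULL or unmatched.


LEFT JOIN keeps every row from tickets (the left table); where agent_id has no match in agents, the agent columns become NULL. Walk through each ticket:
  - ticket 1 (Timeout error): agent_id=NULL, no match -> kept with NULL
  - ticket 2 (Slow page load): agent_id=2 -> matches Alice
  - ticket 3 (Null pointer): agent_id=4 -> matches Jack
  - ticket 4 (Export error): agent_id=1 -> matches Carol
  - ticket 5 (Race condition): agent_id=NULL, no match -> kept with NULL
All 5 rows appear; 2 have NULL agent.

SQL:
SELECT a.title, b.name AS agent
FROM tickets a
LEFT JOIN agents b ON a.agent_id = b.id

Result:
title          | agent
---------------+------
Timeout error  | NULL 
Slow page load | Alice
Null pointer   | Jack 
Export error   | Carol
Race condition | NULL 


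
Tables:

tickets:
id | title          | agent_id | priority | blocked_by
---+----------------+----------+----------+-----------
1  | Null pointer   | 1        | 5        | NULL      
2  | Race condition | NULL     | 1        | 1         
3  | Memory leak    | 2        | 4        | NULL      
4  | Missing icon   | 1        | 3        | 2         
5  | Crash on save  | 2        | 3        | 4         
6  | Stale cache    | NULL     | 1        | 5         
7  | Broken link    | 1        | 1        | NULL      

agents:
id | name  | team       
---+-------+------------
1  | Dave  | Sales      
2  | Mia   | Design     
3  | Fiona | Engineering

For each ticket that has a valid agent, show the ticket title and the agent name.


INNER JOIN keeps only tickets rows whose agent_id matches an id in agents. Walk through each ticket:
  - ticket 1 (Null pointer): agent_id=1 -> matches Dave
  - ticket 2 (Race condition): agent_id=NULL, no match -> dropped
  - ticket 3 (Memory leak): agent_id=2 -> matches Mia
  - ticket 4 (Missing icon): agent_id=1 -> matches Dave
  - ticket 5 (Crash on save): agent_id=2 -> matches Mia
  - ticket 6 (Stale cache): agent_id=NULL, no match -> dropped
  - ticket 7 (Broken link): agent_id=1 -> matches Dave
So 2 of 7 rows are dropped.

SQL:
SELECT a.title, b.name AS agent
FROM tickets a
INNER JOIN agents b ON a.agent_id = b.id

Result:
title         | agent
--------------+------
Null pointer  | Dave 
Memory leak   | Mia  
Missing icon  | Dave 
Crash on save | Mia  
Broken link   | Dave 


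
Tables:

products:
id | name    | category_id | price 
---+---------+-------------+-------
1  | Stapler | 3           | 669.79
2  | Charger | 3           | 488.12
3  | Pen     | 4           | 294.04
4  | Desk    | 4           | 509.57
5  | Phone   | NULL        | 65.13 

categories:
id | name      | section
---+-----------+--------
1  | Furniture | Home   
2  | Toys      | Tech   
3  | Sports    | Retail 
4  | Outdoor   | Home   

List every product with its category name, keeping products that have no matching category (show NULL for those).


LEFT JOIN keeps every row from products (the left table); where category_id has no match in categories, the category columns become NULL. Walk through each product:
  - product 1 (Stapler): category_id=3 -> matches Sports
  - product 2 (Charger): category_id=3 -> matches Sports
  - product 3 (Pen): category_id=4 -> matches Outdoor
  - product 4 (Desk): category_id=4 -> matches Outdoor
  - product 5 (Phone): category_id=NULL, no match -> kept with NULL
All 5 rows appear; 1 has NULL category.

SQL:
SELECT a.name, b.name AS category
FROM products a
LEFT JOIN categories b ON a.category_id = b.id

Result:
name    | category
--------+---------
Stapler | Sports  
Charger | Sports  
Pen     | Outdoor 
Desk    | Outdoor 
Phone   | NULL    


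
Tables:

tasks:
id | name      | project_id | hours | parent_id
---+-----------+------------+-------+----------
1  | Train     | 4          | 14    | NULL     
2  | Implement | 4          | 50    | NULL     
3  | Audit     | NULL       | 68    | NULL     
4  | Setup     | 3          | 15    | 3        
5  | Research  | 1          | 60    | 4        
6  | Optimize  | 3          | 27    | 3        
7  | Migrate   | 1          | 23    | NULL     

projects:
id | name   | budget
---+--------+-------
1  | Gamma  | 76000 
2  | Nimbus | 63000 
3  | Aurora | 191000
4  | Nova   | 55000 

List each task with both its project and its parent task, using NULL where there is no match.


Two LEFT JOINs from the same base table tasks: one to projects via project_id, one to tasks itself via parent_id. Both are LEFT so every task is preserved.
Match against projects:
  - task 1 (Train): project_id=4 -> matches Nova
  - task 2 (Implement): project_id=4 -> matches Nova
  - task 3 (Audit): project_id=NULL, no match -> kept with NULL
  - task 4 (Setup): project_id=3 -> matches Aurora
  - task 5 (Research): project_id=1 -> matches Gamma
  - task 6 (Optimize): project_id=3 -> matches Aurora
  - task 7 (Migrate): project_id=1 -> matches Gamma
Match against tasks (self):
  - task 1 (Train): parent_id=NULL -> NULL
  - task 2 (Implement): parent_id=NULL -> NULL
  - task 3 (Audit): parent_id=NULL -> NULL
  - task 4 (Setup): parent_id=3 -> Audit
  - task 5 (Research): parent_id=4 -> Setup
  - task 6 (Optimize): parent_id=3 -> Audit
  - task 7 (Migrate): parent_id=NULL -> NULL

SQL:
SELECT a.name, b.name AS project, c.name AS parent
FROM tasks a
LEFT JOIN projects b ON a.project_id = b.id
LEFT JOIN tasks c ON a.parent_id = c.id

Result:
name      | project | parent
----------+---------+-------
Train     | Nova    | NULL  
Implement | Nova    | NULL  
Audit     | NULL    | NULL  
Setup     | Aurora  | Audit 
Research  | Gamma   | Setup 
Optimize  | Aurora  | Audit 
Migrate   | Gamma   | NULL  


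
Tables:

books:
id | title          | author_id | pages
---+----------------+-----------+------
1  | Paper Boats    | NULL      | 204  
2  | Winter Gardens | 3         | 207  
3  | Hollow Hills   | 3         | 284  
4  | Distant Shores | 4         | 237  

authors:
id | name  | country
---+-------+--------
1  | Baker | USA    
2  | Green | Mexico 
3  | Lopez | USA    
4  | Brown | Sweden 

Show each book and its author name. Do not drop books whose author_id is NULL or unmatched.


LEFT JOIN keeps every row from books (the left table); where author_id has no match in authors, the author columns become NULL. Walk through each book:
  - book 1 (Paper Boats): author_id=NULL, no match -> kept with NULL
  - book 2 (Winter Gardens): author_id=3 -> matches Lopez
  - book 3 (Hollow Hills): author_id=3 -> matches Lopez
  - book 4 (Distant Shores): author_id=4 -> matches Brown
All 4 rows appear; 1 has NULL author.

SQL:
SELECT a.title, b.name AS author
FROM books a
LEFT JOIN authors b ON a.author_id = b.id

Result:
title          | author
---------------+-------
Paper Boats    | NULL  
Winter Gardens | Lopez 
Hollow Hills   | Lopez 
Distant Shores | Brown 


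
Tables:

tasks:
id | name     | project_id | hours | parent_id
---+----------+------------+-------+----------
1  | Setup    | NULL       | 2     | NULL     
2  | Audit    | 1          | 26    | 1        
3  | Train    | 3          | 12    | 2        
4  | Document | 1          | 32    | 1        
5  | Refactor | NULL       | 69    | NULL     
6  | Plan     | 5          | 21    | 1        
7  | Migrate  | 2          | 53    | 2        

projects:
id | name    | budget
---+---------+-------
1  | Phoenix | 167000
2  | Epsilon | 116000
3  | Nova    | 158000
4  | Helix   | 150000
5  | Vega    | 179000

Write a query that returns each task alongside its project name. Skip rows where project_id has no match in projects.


INNER JOIN keeps only tasks rows whose project_id matches an id in projects. Walk through each task:
  - task 1 (Setup): project_id=NULL, no match -> dropped
  - task 2 (Audit): project_id=1 -> matches Phoenix
  - task 3 (Train): project_id=3 -> matches Nova
  - task 4 (Document): project_id=1 -> matches Phoenix
  - task 5 (Refactor): project_id=NULL, no match -> dropped
  - task 6 (Plan): project_id=5 -> matches Vega
  - task 7 (Migrate): project_id=2 -> matches Epsilon
So 2 of 7 rows are dropped.

SQL:
SELECT a.name, b.name AS project
FROM tasks a
INNER JOIN projects b ON a.project_id = b.id

Result:
name     | project
---------+--------
Audit    | Phoenix
Train    | Nova   
Document | Phoenix
Plan     | Vega   
Migrate  | Epsilon


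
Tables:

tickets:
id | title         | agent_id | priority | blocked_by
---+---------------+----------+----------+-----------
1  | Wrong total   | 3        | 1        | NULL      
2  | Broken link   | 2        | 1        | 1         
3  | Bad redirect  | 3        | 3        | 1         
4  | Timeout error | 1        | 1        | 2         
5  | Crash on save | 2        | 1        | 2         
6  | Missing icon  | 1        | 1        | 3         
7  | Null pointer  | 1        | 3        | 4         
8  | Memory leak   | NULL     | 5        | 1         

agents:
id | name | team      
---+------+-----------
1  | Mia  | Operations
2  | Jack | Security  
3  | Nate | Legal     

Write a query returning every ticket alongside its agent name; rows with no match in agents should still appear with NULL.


LEFT JOIN keeps every row from tickets (the left table); where agent_id has no match in agents, the agent columns become NULL. Walk through each ticket:
  - ticket 1 (Wrong total): agent_id=3 -> matches Nate
  - ticket 2 (Broken link): agent_id=2 -> matches Jack
  - ticket 3 (Bad redirect): agent_id=3 -> matches Nate
  - ticket 4 (Timeout error): agent_id=1 -> matches Mia
  - ticket 5 (Crash on save): agent_id=2 -> matches Jack
  - ticket 6 (Missing icon): agent_id=1 -> matches Mia
  - ticket 7 (Null pointer): agent_id=1 -> matches Mia
  - ticket 8 (Memory leak): agent_id=NULL, no match -> kept with NULL
All 8 rows appear; 1 has NULL agent.

SQL:
SELECT a.title, b.name AS agent
FROM tickets a
LEFT JOIN agents b ON a.agent_id = b.id

Result:
title         | agent
--------------+------
Wrong total   | Nate 
Broken link   | Jack 
Bad redirect  | Nate 
Timeout error | Mia  
Crash on save | Jack 
Missing icon  | Mia  
Null pointer  | Mia  
Memory leak   | NULL 


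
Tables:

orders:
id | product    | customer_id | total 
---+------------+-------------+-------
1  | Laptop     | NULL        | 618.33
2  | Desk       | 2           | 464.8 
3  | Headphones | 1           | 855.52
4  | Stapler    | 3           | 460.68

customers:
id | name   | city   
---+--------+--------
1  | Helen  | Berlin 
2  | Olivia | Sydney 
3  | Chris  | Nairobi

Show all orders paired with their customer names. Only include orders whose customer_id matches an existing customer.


INNER JOIN keeps only orders rows whose customer_id matches an id in customers. Walk through each order:
  - order 1 (Laptop): customer_id=NULL, no match -> dropped
  - order 2 (Desk): customer_id=2 -> matches Olivia
  - order 3 (Headphones): customer_id=1 -> matches Helen
  - order 4 (Stapler): customer_id=3 -> matches Chris
So 1 of 4 rows is dropped.

SQL:
SELECT a.product, b.name AS customer
FROM orders a
INNER JOIN customers b ON a.customer_id = b.id

Result:
product    | customer
-----------+---------
Desk       | Olivia  
Headphones | Helen   
Stapler    | Chris   


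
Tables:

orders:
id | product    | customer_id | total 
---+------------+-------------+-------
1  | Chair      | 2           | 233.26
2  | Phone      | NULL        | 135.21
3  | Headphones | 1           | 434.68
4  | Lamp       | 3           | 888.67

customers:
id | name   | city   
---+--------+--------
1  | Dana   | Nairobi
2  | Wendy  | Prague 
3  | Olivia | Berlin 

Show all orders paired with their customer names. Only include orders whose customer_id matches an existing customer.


INNER JOIN keeps only orders rows whose customer_id matches an id in customers. Walk through each order:
  - order 1 (Chair): customer_id=2 -> matches Wendy
  - order 2 (Phone): customer_id=NULL, no match -> dropped
  - order 3 (Headphones): customer_id=1 -> matches Dana
  - order 4 (Lamp): customer_id=3 -> matches Olivia
So 1 of 4 rows is dropped.

SQL:
SELECT a.product, b.name AS customer
FROM orders a
INNER JOIN customers b ON a.customer_id = b.id

Result:
product    | customer
-----------+---------
Chair      | Wendy   
Headphones | Dana    
Lamp       | Olivia  


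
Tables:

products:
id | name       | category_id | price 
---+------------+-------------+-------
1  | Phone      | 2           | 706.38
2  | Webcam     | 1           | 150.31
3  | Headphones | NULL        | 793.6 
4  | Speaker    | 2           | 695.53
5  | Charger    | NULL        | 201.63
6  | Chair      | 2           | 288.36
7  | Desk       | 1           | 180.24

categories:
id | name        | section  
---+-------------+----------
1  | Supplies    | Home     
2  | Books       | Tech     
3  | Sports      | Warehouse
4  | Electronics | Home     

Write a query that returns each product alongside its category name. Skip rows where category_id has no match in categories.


INNER JOIN keeps only products rows whose category_id matches an id in categories. Walk through each product:
  - product 1 (Phone): category_id=2 -> matches Books
  - product 2 (Webcam): category_id=1 -> matches Supplies
  - product 3 (Headphones): category_id=NULL, no match -> dropped
  - product 4 (Speaker): category_id=2 -> matches Books
  - product 5 (Charger): category_id=NULL, no match -> dropped
  - product 6 (Chair): category_id=2 -> matches Books
  - product 7 (Desk): category_id=1 -> matches Supplies
So 2 of 7 rows are dropped.

SQL:
SELECT a.name, b.name AS category
FROM products a
INNER JOIN categories b ON a.category_id = b.id

Result:
name    | category
--------+---------
Phone   | Books   
Webcam  | Supplies
Speaker | Books   
Chair   | Books   
Desk    | Supplies


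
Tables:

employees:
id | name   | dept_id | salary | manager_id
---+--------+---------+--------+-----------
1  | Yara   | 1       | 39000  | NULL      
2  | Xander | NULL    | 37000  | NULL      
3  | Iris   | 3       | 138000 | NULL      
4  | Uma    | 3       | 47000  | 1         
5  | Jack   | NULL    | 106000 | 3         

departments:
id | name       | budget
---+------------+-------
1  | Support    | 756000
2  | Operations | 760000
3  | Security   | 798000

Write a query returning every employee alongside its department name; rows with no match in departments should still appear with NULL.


LEFT JOIN keeps every row from employees (the left table); where dept_id has no match in departments, the department columns become NULL. Walk through each employee:
  - employee 1 (Yara): dept_id=1 -> matches Support
  - employee 2 (Xander): dept_id=NULL, no match -> kept with NULL
  - employee 3 (Iris): dept_id=3 -> matches Security
  - employee 4 (Uma): dept_id=3 -> matches Security
  - employee 5 (Jack): dept_id=NULL, no match -> kept with NULL
All 5 rows appear; 2 have NULL department.

SQL:
SELECT a.name, b.name AS department
FROM employees a
LEFT JOIN departments b ON a.dept_id = b.id

Result:
name   | department
-------+-----------
Yara   | Support   
Xander | NULL      
Iris   | Security  
Uma    | Security  
Jack   | NULL      


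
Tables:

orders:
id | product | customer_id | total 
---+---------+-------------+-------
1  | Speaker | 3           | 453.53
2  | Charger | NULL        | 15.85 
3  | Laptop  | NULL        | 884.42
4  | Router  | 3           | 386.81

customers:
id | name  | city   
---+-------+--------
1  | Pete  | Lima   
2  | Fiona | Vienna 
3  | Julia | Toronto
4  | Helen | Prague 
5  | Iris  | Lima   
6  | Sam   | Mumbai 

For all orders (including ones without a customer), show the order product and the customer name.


LEFT JOIN keeps every row from orders (the left table); where customer_id has no match in customers, the customer columns become NULL. Walk through each order:
  - order 1 (Speaker): customer_id=3 -> matches Julia
  - order 2 (Charger): customer_id=NULL, no match -> kept with NULL
  - order 3 (Laptop): customer_id=NULL, no match -> kept with NULL
  - order 4 (Router): customer_id=3 -> matches Julia
All 4 rows appear; 2 have NULL customer.

SQL:
SELECT a.product, b.name AS customer
FROM orders a
LEFT JOIN customers b ON a.customer_id = b.id

Result:
product | customer
--------+---------
Speaker | Julia   
Charger | NULL    
Laptop  | NULL    
Router  | Julia   


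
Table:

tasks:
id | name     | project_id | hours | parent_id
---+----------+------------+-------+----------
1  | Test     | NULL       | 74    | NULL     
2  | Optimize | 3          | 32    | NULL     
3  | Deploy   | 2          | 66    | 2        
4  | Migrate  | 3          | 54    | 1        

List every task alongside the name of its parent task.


This is a self-join: tasks is joined to a second copy of itself, matching each row's parent_id to another row's id. Use LEFT JOIN so rows with parent_id=NULL are kept.
  - task 1 (Test): parent_id=NULL -> NULL
  - task 2 (Optimize): parent_id=NULL -> NULL
  - task 3 (Deploy): parent_id=2 -> Optimize
  - task 4 (Migrate): parent_id=1 -> Test

SQL:
SELECT a.name AS item, b.name AS parent
FROM tasks a
LEFT JOIN tasks b ON a.parent_id = b.id

Result:
item     | parent  
---------+---------
Test     | NULL    
Optimize | NULL    
Deploy   | Optimize
Migrate  | Test    


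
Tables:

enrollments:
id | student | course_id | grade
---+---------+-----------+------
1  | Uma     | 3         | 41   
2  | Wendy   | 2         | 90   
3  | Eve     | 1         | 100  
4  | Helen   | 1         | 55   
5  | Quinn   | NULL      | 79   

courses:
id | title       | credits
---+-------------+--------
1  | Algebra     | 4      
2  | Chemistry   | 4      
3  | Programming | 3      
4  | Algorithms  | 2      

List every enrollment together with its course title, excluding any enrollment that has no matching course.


INNER JOIN keeps only enrollments rows whose course_id matches an id in courses. Walk through each enrollment:
  - enrollment 1 (Uma): course_id=3 -> matches Programming
  - enrollment 2 (Wendy): course_id=2 -> matches Chemistry
  - enrollment 3 (Eve): course_id=1 -> matches Algebra
  - enrollment 4 (Helen): course_id=1 -> matches Algebra
  - enrollment 5 (Quinn): course_id=NULL, no match -> dropped
So 1 of 5 rows is dropped.

SQL:
SELECT a.student, b.title AS course
FROM enrollments a
INNER JOIN courses b ON a.course_id = b.id

Result:
student | course     
--------+------------
Uma     | Programming
Wendy   | Chemistry  
Eve     | Algebra    
Helen   | Algebra    


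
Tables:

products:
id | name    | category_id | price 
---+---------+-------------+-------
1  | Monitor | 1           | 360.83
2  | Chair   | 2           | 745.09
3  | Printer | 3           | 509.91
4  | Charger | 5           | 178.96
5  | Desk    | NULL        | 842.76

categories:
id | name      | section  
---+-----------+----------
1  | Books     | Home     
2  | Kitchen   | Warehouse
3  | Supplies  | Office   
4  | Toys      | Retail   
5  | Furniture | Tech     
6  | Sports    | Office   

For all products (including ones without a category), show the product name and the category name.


LEFT JOIN keeps every row from products (the left table); where category_id has no match in categories, the category columns become NULL. Walk through each product:
  - product 1 (Monitor): category_id=1 -> matches Books
  - product 2 (Chair): category_id=2 -> matches Kitchen
  - product 3 (Printer): category_id=3 -> matches Supplies
  - product 4 (Charger): category_id=5 -> matches Furniture
  - product 5 (Desk): category_id=NULL, no match -> kept with NULL
All 5 rows appear; 1 has NULL category.

SQL:
SELECT a.name, b.name AS category
FROM products a
LEFT JOIN categories b ON a.category_id = b.id

Result:
name    | category 
--------+----------
Monitor | Books    
Chair   | Kitchen  
Printer | Supplies 
Charger | Furniture
Desk    | NULL     


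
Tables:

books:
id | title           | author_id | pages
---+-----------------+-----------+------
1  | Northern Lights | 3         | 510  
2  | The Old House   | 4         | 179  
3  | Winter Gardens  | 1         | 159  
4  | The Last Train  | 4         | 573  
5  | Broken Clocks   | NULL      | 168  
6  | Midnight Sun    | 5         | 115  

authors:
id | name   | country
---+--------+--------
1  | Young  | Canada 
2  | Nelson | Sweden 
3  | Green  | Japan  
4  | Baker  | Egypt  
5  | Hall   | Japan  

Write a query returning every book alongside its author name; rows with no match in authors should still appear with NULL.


LEFT JOIN keeps every row from books (the left table); where author_id has no match in authors, the author columns become NULL. Walk through each book:
  - book 1 (Northern Lights): author_id=3 -> matches Green
  - book 2 (The Old House): author_id=4 -> matches Baker
  - book 3 (Winter Gardens): author_id=1 -> matches Young
  - book 4 (The Last Train): author_id=4 -> matches Baker
  - book 5 (Broken Clocks): author_id=NULL, no match -> kept with NULL
  - book 6 (Midnight Sun): author_id=5 -> matches Hall
All 6 rows appear; 1 has NULL author.

SQL:
SELECT a.title, b.name AS author
FROM books a
LEFT JOIN authors b ON a.author_id = b.id

Result:
title           | author
----------------+-------
Northern Lights | Green 
The Old House   | Baker 
Winter Gardens  | Young 
The Last Train  | Baker 
Broken Clocks   | NULL  
Midnight Sun    | Hall  


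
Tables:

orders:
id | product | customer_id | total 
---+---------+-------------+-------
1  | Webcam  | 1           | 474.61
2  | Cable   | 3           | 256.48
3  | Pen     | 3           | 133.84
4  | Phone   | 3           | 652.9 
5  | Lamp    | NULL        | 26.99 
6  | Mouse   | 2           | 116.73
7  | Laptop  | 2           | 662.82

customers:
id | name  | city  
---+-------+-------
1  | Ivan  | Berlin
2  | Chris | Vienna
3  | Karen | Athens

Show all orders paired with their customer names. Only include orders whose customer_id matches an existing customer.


INNER JOIN keeps only orders rows whose customer_id matches an id in customers. Walk through each order:
  - order 1 (Webcam): customer_id=1 -> matches Ivan
  - order 2 (Cable): customer_id=3 -> matches Karen
  - order 3 (Pen): customer_id=3 -> matches Karen
  - order 4 (Phone): customer_id=3 -> matches Karen
  - order 5 (Lamp): customer_id=NULL, no match -> dropped
  - order 6 (Mouse): customer_id=2 -> matches Chris
  - order 7 (Laptop): customer_id=2 -> matches Chris
So 1 of 7 rows is dropped.

SQL:
SELECT a.product, b.name AS customer
FROM orders a
INNER JOIN customers b ON a.customer_id = b.id

Result:
product | customer
--------+---------
Webcam  | Ivan    
Cable   | Karen   
Pen     | Karen   
Phone   | Karen   
Mouse   | Chris   
Laptop  | Chris   
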